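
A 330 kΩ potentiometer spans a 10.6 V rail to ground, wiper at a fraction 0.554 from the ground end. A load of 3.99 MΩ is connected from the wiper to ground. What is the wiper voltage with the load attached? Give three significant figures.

V ≈ 5.75 V

The wiper splits the pot into (1−α)R = 147.2 kΩ above and αR = 182.8 kΩ below.
Lower section ‖ load = 174.8 kΩ.
V_wiper = 10.6 × 174.8/(147.2 + 174.8) = 5.75 V.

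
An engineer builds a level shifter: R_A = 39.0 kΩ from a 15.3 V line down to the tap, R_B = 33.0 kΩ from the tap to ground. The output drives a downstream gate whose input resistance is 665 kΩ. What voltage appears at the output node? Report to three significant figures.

The load sits in parallel with R_B: R_B‖R_L = (33.0 × 665) / (33.0 + 665) = 31.44 kΩ.
V_out = 15.3 × 31.44 / (39.0 + 31.44) = 15.3 × 31.44/70.44 = 6.83 V.

V_out ≈ 6.83 V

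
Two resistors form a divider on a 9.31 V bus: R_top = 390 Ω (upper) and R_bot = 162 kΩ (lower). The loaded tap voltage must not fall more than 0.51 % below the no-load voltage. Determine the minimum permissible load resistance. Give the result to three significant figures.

R_L(min) ≈ 75.9 kΩ

Output resistance R_th = R_top‖R_bot = (390 × 162000)/162400 = 389.1 Ω.
The fractional drop is R_th/(R_th + R_L); requiring this ≤ 0.00510 gives R_L ≥ R_th(1/0.00510 − 1) = 389.1 × 195.1 = 75.9 kΩ.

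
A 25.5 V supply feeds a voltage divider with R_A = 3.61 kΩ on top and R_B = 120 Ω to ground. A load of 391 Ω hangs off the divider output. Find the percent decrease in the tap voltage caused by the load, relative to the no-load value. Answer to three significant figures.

Unloaded V = 25.5 × 120/3730 = 0.8204 V.
Loaded: R_B‖R_L = 91.82 Ω, giving V = 25.5 × 91.82/3702 = 0.6325 V.
Drop = (0.8204 − 0.6325) / 0.8204 = 22.9 %.

22.9 %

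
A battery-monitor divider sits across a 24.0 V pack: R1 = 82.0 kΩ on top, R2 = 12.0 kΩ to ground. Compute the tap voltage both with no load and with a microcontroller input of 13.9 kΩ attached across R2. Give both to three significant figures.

Unloaded: 3.06 V; loaded: 1.75 V

Open-circuit: V = 24.0 × 12.0/(82.0 + 12.0) = 3.06 V.
With the load, R2 becomes R2‖R_L = 6.440 kΩ, so V = 24.0 × 6.440/88.44 = 1.75 V.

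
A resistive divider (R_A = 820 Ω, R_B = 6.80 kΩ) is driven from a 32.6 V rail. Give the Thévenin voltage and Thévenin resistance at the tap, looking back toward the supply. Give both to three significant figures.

V_th is the open-circuit tap voltage: 32.6 × 6800/(820 + 6800) = 29.1 V.
With the supply zeroed, R_A and R_B appear in parallel from the tap: R_th = R_A‖R_B = (820 × 6800)/7620 = 732 Ω.

V_th = 29.1 V, R_th = 732 Ω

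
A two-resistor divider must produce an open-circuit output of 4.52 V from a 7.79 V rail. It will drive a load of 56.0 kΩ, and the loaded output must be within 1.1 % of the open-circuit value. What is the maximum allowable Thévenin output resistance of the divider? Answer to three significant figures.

R_th ≤ 623 Ω

Loading drop = R_th/(R_th + R_L) ≤ 0.0110, so R_th ≤ R_L · ε/(1−ε) = 56.0 kΩ × 0.0110/0.9890 = 623 Ω.
(Any R1, R2 with R2/(R1+R2) = 0.580 and R1‖R2 ≤ 623 Ω will meet the spec.)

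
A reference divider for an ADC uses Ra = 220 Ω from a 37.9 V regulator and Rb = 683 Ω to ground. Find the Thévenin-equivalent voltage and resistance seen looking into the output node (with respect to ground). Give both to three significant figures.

V_th is the open-circuit tap voltage: 37.9 × 683/(220 + 683) = 28.7 V.
With the supply zeroed, Ra and Rb appear in parallel from the tap: R_th = Ra‖Rb = (220 × 683)/903.0 = 166 Ω.

V_th = 28.7 V, R_th = 166 Ω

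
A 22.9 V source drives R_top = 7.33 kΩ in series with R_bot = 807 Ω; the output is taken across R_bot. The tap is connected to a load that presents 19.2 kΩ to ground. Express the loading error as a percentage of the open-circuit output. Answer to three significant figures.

3.65 %

The divider's output (Thévenin) resistance is R_top‖R_bot = 727.0 Ω.
Fractional drop under load = R_th/(R_th + R_L) = 727.0 / (727.0 + 19200) = 0.03648.
So the output falls by 3.65 %.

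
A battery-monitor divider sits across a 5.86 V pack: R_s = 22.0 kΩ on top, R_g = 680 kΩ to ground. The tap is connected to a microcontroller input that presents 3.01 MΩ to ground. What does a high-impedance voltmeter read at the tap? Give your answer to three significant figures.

V_out ≈ 5.64 V

The load sits in parallel with R_g: R_g‖R_L = (680 × 3010) / (680 + 3010) = 554.7 kΩ.
V_out = 5.86 × 554.7 / (22.0 + 554.7) = 5.86 × 554.7/576.7 = 5.64 V.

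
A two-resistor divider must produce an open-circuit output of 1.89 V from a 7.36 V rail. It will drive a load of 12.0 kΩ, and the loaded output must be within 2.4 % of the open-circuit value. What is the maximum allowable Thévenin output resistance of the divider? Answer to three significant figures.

R_th ≤ 295 Ω

Loading drop = R_th/(R_th + R_L) ≤ 0.0240, so R_th ≤ R_L · ε/(1−ε) = 12.0 kΩ × 0.0240/0.9760 = 295 Ω.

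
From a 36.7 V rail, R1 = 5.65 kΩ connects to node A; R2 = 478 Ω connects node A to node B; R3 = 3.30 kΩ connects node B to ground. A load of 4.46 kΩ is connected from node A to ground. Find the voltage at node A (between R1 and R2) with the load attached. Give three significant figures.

Below node A the series string R2+R3 = 3778 Ω sits in parallel with the 4460 Ω load: 2045 Ω.
V_A = 36.7 × 2045/(5650 + 2045) = 9.75 V.

V ≈ 9.75 V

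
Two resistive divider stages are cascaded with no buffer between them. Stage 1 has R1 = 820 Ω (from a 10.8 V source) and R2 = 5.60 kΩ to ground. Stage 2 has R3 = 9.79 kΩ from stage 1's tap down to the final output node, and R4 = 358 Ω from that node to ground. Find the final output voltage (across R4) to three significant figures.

Stage 2 presents R3+R4 = 10150 Ω as a load on stage 1's tap.
Stage 1's lower leg becomes R2‖(R3+R4) = 3609 Ω, so V_mid = 10.8 × 3609/4429 = 8.800 V.
Stage 2 is itself unloaded: V_out = V_mid × R4/(R3+R4) = 8.800 × 358/10150 = 0.310 V.

V_out ≈ 0.310 V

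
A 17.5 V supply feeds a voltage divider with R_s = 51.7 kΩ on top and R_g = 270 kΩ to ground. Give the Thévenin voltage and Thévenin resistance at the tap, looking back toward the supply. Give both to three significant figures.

V_th = 14.7 V, R_th = 43.4 kΩ

V_th is the open-circuit tap voltage: 17.5 × 270/(51.7 + 270) = 14.7 V.
With the supply zeroed, R_s and R_g appear in parallel from the tap: R_th = R_s‖R_g = (51.7 × 270)/321.7 = 43.4 kΩ.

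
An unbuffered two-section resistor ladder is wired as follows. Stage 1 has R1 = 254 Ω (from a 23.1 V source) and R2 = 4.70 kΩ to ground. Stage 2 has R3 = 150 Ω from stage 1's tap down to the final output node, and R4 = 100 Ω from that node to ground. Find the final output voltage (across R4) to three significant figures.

V_out ≈ 4.46 V

Stage 2 presents R3+R4 = 250.0 Ω as a load on stage 1's tap.
Stage 1's lower leg becomes R2‖(R3+R4) = 237.4 Ω, so V_mid = 23.1 × 237.4/491.4 = 11.16 V.
Stage 2 is itself unloaded: V_out = V_mid × R4/(R3+R4) = 11.16 × 100/250.0 = 4.46 V.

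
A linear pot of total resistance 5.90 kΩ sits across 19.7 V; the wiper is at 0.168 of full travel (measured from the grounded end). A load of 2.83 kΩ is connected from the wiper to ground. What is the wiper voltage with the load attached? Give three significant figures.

V ≈ 2.56 V

The wiper splits the pot into (1−α)R = 4909 Ω above and αR = 991.2 Ω below.
Lower section ‖ load = 734.1 Ω.
V_wiper = 19.7 × 734.1/(4909 + 734.1) = 2.56 V.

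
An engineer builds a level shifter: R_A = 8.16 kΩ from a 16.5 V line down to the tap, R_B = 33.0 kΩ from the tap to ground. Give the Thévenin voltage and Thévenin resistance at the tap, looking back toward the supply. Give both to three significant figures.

V_th = 13.2 V, R_th = 6.54 kΩ

V_th is the open-circuit tap voltage: 16.5 × 33.0/(8.16 + 33.0) = 13.2 V.
With the supply zeroed, R_A and R_B appear in parallel from the tap: R_th = R_A‖R_B = (8.16 × 33.0)/41.16 = 6.54 kΩ.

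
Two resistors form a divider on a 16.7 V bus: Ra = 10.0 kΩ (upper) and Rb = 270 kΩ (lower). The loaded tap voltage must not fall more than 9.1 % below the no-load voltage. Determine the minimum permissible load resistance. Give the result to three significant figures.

Output resistance R_th = Ra‖Rb = (10.0 × 270)/280.0 = 9.643 kΩ.
The fractional drop is R_th/(R_th + R_L); requiring this ≤ 0.0910 gives R_L ≥ R_th(1/0.0910 − 1) = 9.643 × 9.989 = 96.3 kΩ.

R_L(min) ≈ 96.3 kΩ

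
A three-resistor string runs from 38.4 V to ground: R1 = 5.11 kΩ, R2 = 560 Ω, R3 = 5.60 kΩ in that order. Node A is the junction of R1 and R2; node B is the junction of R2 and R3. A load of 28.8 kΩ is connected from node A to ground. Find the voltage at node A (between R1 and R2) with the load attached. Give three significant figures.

V ≈ 19.1 V

Below node A the series string R2+R3 = 6160 Ω sits in parallel with the 28800 Ω load: 5075 Ω.
V_A = 38.4 × 5075/(5110 + 5075) = 19.1 V.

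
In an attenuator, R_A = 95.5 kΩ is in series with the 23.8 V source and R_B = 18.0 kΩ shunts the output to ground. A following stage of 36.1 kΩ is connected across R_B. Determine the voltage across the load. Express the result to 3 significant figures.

The load sits in parallel with R_B: R_B‖R_L = (18.0 × 36.1) / (18.0 + 36.1) = 12.01 kΩ.
V_out = 23.8 × 12.01 / (95.5 + 12.01) = 23.8 × 12.01/107.5 = 2.66 V.
(Unloaded it would have been 3.77 V.)

V_out ≈ 2.66 V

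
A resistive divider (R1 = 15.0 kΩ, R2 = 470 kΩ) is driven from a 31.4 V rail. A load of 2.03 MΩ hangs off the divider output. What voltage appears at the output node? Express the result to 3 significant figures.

V_out ≈ 30.2 V

The load sits in parallel with R2: R2‖R_L = (470 × 2030) / (470 + 2030) = 381.6 kΩ.
V_out = 31.4 × 381.6 / (15.0 + 381.6) = 31.4 × 381.6/396.6 = 30.2 V.
(Unloaded it would have been 30.4 V.)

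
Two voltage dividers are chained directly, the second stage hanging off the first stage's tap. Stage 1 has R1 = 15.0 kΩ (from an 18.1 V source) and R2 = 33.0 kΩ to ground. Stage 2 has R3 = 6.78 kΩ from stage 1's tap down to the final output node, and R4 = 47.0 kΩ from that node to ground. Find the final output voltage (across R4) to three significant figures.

Stage 2 presents R3+R4 = 53.78 kΩ as a load on stage 1's tap.
Stage 1's lower leg becomes R2‖(R3+R4) = 20.45 kΩ, so V_mid = 18.1 × 20.45/35.45 = 10.44 V.
Stage 2 is itself unloaded: V_out = V_mid × R4/(R3+R4) = 10.44 × 47.0/53.78 = 9.13 V.

V_out ≈ 9.13 V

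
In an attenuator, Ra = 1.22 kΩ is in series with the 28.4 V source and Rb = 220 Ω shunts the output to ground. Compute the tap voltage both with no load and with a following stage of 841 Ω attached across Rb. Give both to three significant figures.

Open-circuit: V = 28.4 × 220/(1220 + 220) = 4.34 V.
With the load, Rb becomes Rb‖R_L = 174.4 Ω, so V = 28.4 × 174.4/1394 = 3.55 V.

Unloaded: 4.34 V; loaded: 3.55 V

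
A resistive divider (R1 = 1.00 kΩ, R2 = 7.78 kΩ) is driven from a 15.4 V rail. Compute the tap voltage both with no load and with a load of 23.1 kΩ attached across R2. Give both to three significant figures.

Open-circuit: V = 15.4 × 7.78/(1.00 + 7.78) = 13.6 V.
With the load, R2 becomes R2‖R_L = 5.820 kΩ, so V = 15.4 × 5.820/6.820 = 13.1 V.

Unloaded: 13.6 V; loaded: 13.1 V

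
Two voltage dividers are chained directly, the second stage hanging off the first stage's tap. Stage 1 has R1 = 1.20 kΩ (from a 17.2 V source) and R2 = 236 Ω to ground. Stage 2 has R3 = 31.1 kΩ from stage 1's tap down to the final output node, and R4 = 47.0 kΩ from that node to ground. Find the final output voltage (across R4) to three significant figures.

V_out ≈ 1.70 V

Stage 2 presents R3+R4 = 78100 Ω as a load on stage 1's tap.
Stage 1's lower leg becomes R2‖(R3+R4) = 235.3 Ω, so V_mid = 17.2 × 235.3/1435 = 2.820 V.
Stage 2 is itself unloaded: V_out = V_mid × R4/(R3+R4) = 2.820 × 47000/78100 = 1.70 V.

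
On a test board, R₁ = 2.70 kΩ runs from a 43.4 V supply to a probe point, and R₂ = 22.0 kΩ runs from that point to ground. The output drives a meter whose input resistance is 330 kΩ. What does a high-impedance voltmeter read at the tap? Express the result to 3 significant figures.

V_out ≈ 38.4 V

The load sits in parallel with R₂: R₂‖R_L = (22.0 × 330) / (22.0 + 330) = 20.62 kΩ.
V_out = 43.4 × 20.62 / (2.70 + 20.62) = 43.4 × 20.62/23.32 = 38.4 V.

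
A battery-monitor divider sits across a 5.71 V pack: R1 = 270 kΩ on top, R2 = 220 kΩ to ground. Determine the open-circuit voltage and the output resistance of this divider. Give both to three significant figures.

V_th = 2.56 V, R_th = 121 kΩ

V_th is the open-circuit tap voltage: 5.71 × 220/(270 + 220) = 2.56 V.
With the supply zeroed, R1 and R2 appear in parallel from the tap: R_th = R1‖R2 = (270 × 220)/490.0 = 121 kΩ.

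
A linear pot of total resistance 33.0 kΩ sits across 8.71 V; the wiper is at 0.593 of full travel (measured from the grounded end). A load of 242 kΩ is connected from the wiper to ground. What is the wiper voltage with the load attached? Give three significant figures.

The wiper splits the pot into (1−α)R = 13.43 kΩ above and αR = 19.57 kΩ below.
Lower section ‖ load = 18.10 kΩ.
V_wiper = 8.71 × 18.10/(13.43 + 18.10) = 5.00 V.

V ≈ 5.00 V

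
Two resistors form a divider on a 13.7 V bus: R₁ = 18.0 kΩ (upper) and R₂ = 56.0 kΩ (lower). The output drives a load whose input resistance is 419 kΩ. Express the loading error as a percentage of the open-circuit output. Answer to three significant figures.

The divider's output (Thévenin) resistance is R₁‖R₂ = 13.62 kΩ.
Fractional drop under load = R_th/(R_th + R_L) = 13.62 / (13.62 + 419) = 0.03149.
So the output falls by 3.15 %.

3.15 %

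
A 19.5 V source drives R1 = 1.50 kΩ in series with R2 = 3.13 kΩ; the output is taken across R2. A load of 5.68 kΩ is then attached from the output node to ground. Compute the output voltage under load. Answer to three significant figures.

V_out ≈ 11.2 V

The load sits in parallel with R2: R2‖R_L = (3.13 × 5.68) / (3.13 + 5.68) = 2.018 kΩ.
V_out = 19.5 × 2.018 / (1.50 + 2.018) = 19.5 × 2.018/3.518 = 11.2 V.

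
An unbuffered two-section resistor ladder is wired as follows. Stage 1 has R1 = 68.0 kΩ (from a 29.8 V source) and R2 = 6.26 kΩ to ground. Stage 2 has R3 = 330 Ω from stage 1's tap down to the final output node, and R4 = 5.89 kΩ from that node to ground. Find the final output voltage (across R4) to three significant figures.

Stage 2 presents R3+R4 = 6220 Ω as a load on stage 1's tap.
Stage 1's lower leg becomes R2‖(R3+R4) = 3120 Ω, so V_mid = 29.8 × 3120/71120 = 1.307 V.
Stage 2 is itself unloaded: V_out = V_mid × R4/(R3+R4) = 1.307 × 5890/6220 = 1.24 V.

V_out ≈ 1.24 V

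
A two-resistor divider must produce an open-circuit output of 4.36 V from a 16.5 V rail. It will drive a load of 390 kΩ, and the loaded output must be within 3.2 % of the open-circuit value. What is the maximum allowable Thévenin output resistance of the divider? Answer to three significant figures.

Loading drop = R_th/(R_th + R_L) ≤ 0.0320, so R_th ≤ R_L · ε/(1−ε) = 390 kΩ × 0.0320/0.9680 = 12.9 kΩ.
(Any R1, R2 with R2/(R1+R2) = 0.264 and R1‖R2 ≤ 12.9 kΩ will meet the spec.)

R_th ≤ 12.9 kΩ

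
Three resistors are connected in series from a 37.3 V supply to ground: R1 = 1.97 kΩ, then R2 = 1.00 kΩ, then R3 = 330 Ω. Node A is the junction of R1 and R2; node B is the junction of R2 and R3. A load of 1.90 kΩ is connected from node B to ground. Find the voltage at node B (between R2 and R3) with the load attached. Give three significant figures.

At node B, R3 is in parallel with the load: R3‖R_L = 281.2 Ω.
Below node A the resistance is R2 + (R3‖R_L) = 1281 Ω, so V_A = 37.3 × 1281/3251 = 14.70 V.
Then V_B = V_A × (R3‖R_L)/(R2 + R3‖R_L) = 14.70 × 281.2/1281 = 3.23 V.

V ≈ 3.23 V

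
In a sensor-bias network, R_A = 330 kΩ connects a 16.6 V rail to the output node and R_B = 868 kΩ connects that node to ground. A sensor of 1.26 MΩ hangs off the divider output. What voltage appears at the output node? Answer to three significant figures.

V_out ≈ 10.1 V

The load sits in parallel with R_B: R_B‖R_L = (868 × 1260) / (868 + 1260) = 513.9 kΩ.
V_out = 16.6 × 513.9 / (330 + 513.9) = 16.6 × 513.9/843.9 = 10.1 V.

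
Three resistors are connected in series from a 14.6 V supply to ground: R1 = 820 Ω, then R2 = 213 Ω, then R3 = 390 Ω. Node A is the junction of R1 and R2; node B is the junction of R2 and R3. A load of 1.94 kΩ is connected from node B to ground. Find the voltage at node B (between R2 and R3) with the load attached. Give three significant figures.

At node B, R3 is in parallel with the load: R3‖R_L = 324.7 Ω.
Below node A the resistance is R2 + (R3‖R_L) = 537.7 Ω, so V_A = 14.6 × 537.7/1358 = 5.782 V.
Then V_B = V_A × (R3‖R_L)/(R2 + R3‖R_L) = 5.782 × 324.7/537.7 = 3.49 V.

V ≈ 3.49 V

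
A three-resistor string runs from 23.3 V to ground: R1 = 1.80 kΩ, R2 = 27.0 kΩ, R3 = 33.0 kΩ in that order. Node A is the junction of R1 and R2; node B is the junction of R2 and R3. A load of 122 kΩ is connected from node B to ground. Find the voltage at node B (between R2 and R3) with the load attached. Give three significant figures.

At node B, R3 is in parallel with the load: R3‖R_L = 25.97 kΩ.
Below node A the resistance is R2 + (R3‖R_L) = 52.97 kΩ, so V_A = 23.3 × 52.97/54.77 = 22.53 V.
Then V_B = V_A × (R3‖R_L)/(R2 + R3‖R_L) = 22.53 × 25.97/52.97 = 11.0 V.

V ≈ 11.0 V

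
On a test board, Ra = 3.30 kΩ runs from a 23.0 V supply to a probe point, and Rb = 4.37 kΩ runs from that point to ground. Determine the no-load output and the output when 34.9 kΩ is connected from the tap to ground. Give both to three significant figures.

Open-circuit: V = 23.0 × 4.37/(3.30 + 4.37) = 13.1 V.
With the load, Rb becomes Rb‖R_L = 3.884 kΩ, so V = 23.0 × 3.884/7.184 = 12.4 V.

Unloaded: 13.1 V; loaded: 12.4 V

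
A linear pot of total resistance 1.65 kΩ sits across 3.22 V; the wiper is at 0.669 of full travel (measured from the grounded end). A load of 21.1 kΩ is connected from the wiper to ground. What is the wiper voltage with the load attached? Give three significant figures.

The wiper splits the pot into (1−α)R = 546.1 Ω above and αR = 1104 Ω below.
Lower section ‖ load = 1049 Ω.
V_wiper = 3.22 × 1049/(546.1 + 1049) = 2.12 V.

V ≈ 2.12 V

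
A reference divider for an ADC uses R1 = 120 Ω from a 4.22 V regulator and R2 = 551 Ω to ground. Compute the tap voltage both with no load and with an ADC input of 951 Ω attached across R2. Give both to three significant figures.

Open-circuit: V = 4.22 × 551/(120 + 551) = 3.47 V.
With the load, R2 becomes R2‖R_L = 348.9 Ω, so V = 4.22 × 348.9/468.9 = 3.14 V.

Unloaded: 3.47 V; loaded: 3.14 V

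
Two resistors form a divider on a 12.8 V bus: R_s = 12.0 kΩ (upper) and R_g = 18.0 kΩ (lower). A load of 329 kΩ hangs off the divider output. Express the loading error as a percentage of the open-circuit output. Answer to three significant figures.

2.14 %

The divider's output (Thévenin) resistance is R_s‖R_g = 7.200 kΩ.
Fractional drop under load = R_th/(R_th + R_L) = 7.200 / (7.200 + 329) = 0.02142.
So the output falls by 2.14 %.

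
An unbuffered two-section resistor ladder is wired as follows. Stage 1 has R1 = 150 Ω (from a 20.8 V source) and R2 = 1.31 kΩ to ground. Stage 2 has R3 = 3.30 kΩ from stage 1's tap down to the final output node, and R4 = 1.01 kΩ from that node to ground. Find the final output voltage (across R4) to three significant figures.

Stage 2 presents R3+R4 = 4310 Ω as a load on stage 1's tap.
Stage 1's lower leg becomes R2‖(R3+R4) = 1005 Ω, so V_mid = 20.8 × 1005/1155 = 18.10 V.
Stage 2 is itself unloaded: V_out = V_mid × R4/(R3+R4) = 18.10 × 1010/4310 = 4.24 V.

V_out ≈ 4.24 V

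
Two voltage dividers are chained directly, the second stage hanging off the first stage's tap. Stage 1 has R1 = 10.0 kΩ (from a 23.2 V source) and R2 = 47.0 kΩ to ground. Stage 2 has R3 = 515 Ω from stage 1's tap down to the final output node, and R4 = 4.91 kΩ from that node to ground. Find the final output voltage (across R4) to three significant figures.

V_out ≈ 6.87 V

Stage 2 presents R3+R4 = 5425 Ω as a load on stage 1's tap.
Stage 1's lower leg becomes R2‖(R3+R4) = 4864 Ω, so V_mid = 23.2 × 4864/14860 = 7.591 V.
Stage 2 is itself unloaded: V_out = V_mid × R4/(R3+R4) = 7.591 × 4910/5425 = 6.87 V.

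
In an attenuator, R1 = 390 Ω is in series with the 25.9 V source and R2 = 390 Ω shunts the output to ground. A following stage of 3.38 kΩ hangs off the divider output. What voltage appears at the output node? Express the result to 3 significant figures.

V_out ≈ 12.2 V

The load sits in parallel with R2: R2‖R_L = (390 × 3380) / (390 + 3380) = 349.7 Ω.
V_out = 25.9 × 349.7 / (390 + 349.7) = 25.9 × 349.7/739.7 = 12.2 V.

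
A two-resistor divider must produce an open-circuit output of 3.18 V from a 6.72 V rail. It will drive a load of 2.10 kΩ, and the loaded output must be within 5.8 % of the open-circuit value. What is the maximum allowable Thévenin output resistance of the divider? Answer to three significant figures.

R_th ≤ 129 Ω

Loading drop = R_th/(R_th + R_L) ≤ 0.0580, so R_th ≤ R_L · ε/(1−ε) = 2.10 kΩ × 0.0580/0.9420 = 129 Ω.
(Any R1, R2 with R2/(R1+R2) = 0.473 and R1‖R2 ≤ 129 Ω will meet the spec.)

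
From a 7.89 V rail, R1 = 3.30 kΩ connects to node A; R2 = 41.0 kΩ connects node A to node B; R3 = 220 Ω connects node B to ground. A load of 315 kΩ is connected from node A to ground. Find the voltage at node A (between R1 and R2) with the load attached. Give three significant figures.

Below node A the series string R2+R3 = 41220 Ω sits in parallel with the 315000 Ω load: 36450 Ω.
V_A = 7.89 × 36450/(3300 + 36450) = 7.23 V.

V ≈ 7.23 V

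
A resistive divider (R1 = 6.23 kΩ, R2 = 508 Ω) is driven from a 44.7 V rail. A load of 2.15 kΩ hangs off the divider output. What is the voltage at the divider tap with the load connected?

V_out ≈ 2.77 V

The load sits in parallel with R2: R2‖R_L = (508 × 2150) / (508 + 2150) = 410.9 Ω.
V_out = 44.7 × 410.9 / (6230 + 410.9) = 44.7 × 410.9/6641 = 2.77 V.
(Unloaded it would have been 3.37 V.)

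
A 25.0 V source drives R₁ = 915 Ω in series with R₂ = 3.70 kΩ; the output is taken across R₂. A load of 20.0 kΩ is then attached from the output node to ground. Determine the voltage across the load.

V_out ≈ 19.3 V

The load sits in parallel with R₂: R₂‖R_L = (3700 × 20000) / (3700 + 20000) = 3122 Ω.
V_out = 25.0 × 3122 / (915 + 3122) = 25.0 × 3122/4037 = 19.3 V.
(Unloaded it would have been 20.0 V.)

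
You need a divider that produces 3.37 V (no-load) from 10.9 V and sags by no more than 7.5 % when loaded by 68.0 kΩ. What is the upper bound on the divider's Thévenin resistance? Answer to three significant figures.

R_th ≤ 5.51 kΩ

Loading drop = R_th/(R_th + R_L) ≤ 0.0750, so R_th ≤ R_L · ε/(1−ε) = 68.0 kΩ × 0.0750/0.9250 = 5.51 kΩ.
(Any R1, R2 with R2/(R1+R2) = 0.309 and R1‖R2 ≤ 5.51 kΩ will meet the spec.)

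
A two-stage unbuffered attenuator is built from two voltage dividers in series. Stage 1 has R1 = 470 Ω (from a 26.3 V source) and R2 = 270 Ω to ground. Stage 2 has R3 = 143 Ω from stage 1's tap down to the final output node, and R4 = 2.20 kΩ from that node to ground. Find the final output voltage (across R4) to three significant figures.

Stage 2 presents R3+R4 = 2343 Ω as a load on stage 1's tap.
Stage 1's lower leg becomes R2‖(R3+R4) = 242.1 Ω, so V_mid = 26.3 × 242.1/712.1 = 8.942 V.
Stage 2 is itself unloaded: V_out = V_mid × R4/(R3+R4) = 8.942 × 2200/2343 = 8.40 V.

V_out ≈ 8.40 V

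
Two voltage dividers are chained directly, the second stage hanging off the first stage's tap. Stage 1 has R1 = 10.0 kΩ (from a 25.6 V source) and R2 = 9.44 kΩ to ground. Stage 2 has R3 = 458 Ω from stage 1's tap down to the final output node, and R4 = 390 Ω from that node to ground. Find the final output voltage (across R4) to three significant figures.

Stage 2 presents R3+R4 = 848.0 Ω as a load on stage 1's tap.
Stage 1's lower leg becomes R2‖(R3+R4) = 778.1 Ω, so V_mid = 25.6 × 778.1/10780 = 1.848 V.
Stage 2 is itself unloaded: V_out = V_mid × R4/(R3+R4) = 1.848 × 390/848.0 = 0.850 V.

V_out ≈ 0.850 V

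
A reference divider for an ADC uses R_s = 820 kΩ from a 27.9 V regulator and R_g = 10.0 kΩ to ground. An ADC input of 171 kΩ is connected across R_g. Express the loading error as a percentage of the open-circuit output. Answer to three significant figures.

The divider's output (Thévenin) resistance is R_s‖R_g = 9.880 kΩ.
Fractional drop under load = R_th/(R_th + R_L) = 9.880 / (9.880 + 171) = 0.05462.
So the output falls by 5.46 %.

5.46 %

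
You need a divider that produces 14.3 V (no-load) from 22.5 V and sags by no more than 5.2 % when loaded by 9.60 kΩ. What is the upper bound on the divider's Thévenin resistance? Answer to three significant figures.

Loading drop = R_th/(R_th + R_L) ≤ 0.0520, so R_th ≤ R_L · ε/(1−ε) = 9.60 kΩ × 0.0520/0.9480 = 527 Ω.
(Any R1, R2 with R2/(R1+R2) = 0.636 and R1‖R2 ≤ 527 Ω will meet the spec.)

R_th ≤ 527 Ω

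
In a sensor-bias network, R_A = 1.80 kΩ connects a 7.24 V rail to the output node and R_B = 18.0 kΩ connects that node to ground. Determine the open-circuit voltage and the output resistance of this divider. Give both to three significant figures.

V_th = 6.58 V, R_th = 1.64 kΩ

V_th is the open-circuit tap voltage: 7.24 × 18.0/(1.80 + 18.0) = 6.58 V.
With the supply zeroed, R_A and R_B appear in parallel from the tap: R_th = R_A‖R_B = (1.80 × 18.0)/19.80 = 1.64 kΩ.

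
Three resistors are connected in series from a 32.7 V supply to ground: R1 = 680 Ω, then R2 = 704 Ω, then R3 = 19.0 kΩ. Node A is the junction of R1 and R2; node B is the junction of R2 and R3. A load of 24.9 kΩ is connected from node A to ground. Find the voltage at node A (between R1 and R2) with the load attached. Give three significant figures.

V ≈ 30.8 V

Below node A the series string R2+R3 = 19700 Ω sits in parallel with the 24900 Ω load: 11000 Ω.
V_A = 32.7 × 11000/(680 + 11000) = 30.8 V.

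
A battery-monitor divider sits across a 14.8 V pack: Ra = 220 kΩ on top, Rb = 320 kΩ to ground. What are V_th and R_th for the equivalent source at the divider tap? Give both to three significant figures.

V_th = 8.77 V, R_th = 130 kΩ

V_th is the open-circuit tap voltage: 14.8 × 320/(220 + 320) = 8.77 V.
With the supply zeroed, Ra and Rb appear in parallel from the tap: R_th = Ra‖Rb = (220 × 320)/540.0 = 130 kΩ.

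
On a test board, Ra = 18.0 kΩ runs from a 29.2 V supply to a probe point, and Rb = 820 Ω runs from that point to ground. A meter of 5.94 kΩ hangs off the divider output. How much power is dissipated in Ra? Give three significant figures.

P ≈ 43.8 mW

Total resistance from the source is Ra + (Rb‖R_L) = 18720 Ω, so I = 29.2/18720 Ω = 1.560 mA.
P = I²·Ra = (1.560 mA)² × 18.0 kΩ = 43.8 mW.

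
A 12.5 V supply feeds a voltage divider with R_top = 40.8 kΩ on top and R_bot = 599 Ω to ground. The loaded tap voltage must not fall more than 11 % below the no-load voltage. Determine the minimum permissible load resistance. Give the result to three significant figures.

Output resistance R_th = R_top‖R_bot = (40800 × 599)/41400 = 590.3 Ω.
The fractional drop is R_th/(R_th + R_L); requiring this ≤ 0.110 gives R_L ≥ R_th(1/0.110 − 1) = 590.3 × 8.091 = 4.78 kΩ.

R_L(min) ≈ 4.78 kΩ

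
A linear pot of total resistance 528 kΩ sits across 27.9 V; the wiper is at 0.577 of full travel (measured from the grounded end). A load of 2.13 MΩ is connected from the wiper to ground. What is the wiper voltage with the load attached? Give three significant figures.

The wiper splits the pot into (1−α)R = 223.3 kΩ above and αR = 304.7 kΩ below.
Lower section ‖ load = 266.5 kΩ.
V_wiper = 27.9 × 266.5/(223.3 + 266.5) = 15.2 V.

V ≈ 15.2 V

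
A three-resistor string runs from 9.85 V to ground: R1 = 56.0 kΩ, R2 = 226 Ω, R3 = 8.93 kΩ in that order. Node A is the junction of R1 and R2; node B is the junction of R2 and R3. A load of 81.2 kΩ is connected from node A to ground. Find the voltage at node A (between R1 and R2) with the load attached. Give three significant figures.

Below node A the series string R2+R3 = 9156 Ω sits in parallel with the 81200 Ω load: 8228 Ω.
V_A = 9.85 × 8228/(56000 + 8228) = 1.26 V.

V ≈ 1.26 V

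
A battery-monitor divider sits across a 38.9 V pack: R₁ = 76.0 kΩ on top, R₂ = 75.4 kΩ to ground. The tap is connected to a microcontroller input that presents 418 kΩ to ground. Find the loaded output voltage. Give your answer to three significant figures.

V_out ≈ 17.8 V

The load sits in parallel with R₂: R₂‖R_L = (75.4 × 418) / (75.4 + 418) = 63.88 kΩ.
V_out = 38.9 × 63.88 / (76.0 + 63.88) = 38.9 × 63.88/139.9 = 17.8 V.
(Unloaded it would have been 19.4 V.)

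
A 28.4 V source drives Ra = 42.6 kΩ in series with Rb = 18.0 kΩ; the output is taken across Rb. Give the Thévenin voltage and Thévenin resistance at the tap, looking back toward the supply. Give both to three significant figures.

V_th = 8.44 V, R_th = 12.7 kΩ

V_th is the open-circuit tap voltage: 28.4 × 18.0/(42.6 + 18.0) = 8.44 V.
With the supply zeroed, Ra and Rb appear in parallel from the tap: R_th = Ra‖Rb = (42.6 × 18.0)/60.60 = 12.7 kΩ.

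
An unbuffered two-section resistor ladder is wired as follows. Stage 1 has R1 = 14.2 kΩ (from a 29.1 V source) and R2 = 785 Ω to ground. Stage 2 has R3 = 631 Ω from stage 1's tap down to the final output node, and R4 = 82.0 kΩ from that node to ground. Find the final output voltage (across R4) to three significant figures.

Stage 2 presents R3+R4 = 82630 Ω as a load on stage 1's tap.
Stage 1's lower leg becomes R2‖(R3+R4) = 777.6 Ω, so V_mid = 29.1 × 777.6/14980 = 1.511 V.
Stage 2 is itself unloaded: V_out = V_mid × R4/(R3+R4) = 1.511 × 82000/82630 = 1.50 V.

V_out ≈ 1.50 V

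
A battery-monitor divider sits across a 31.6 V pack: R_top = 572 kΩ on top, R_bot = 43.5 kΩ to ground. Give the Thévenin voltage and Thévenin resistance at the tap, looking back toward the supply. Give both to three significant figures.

V_th is the open-circuit tap voltage: 31.6 × 43.5/(572 + 43.5) = 2.23 V.
With the supply zeroed, R_top and R_bot appear in parallel from the tap: R_th = R_top‖R_bot = (572 × 43.5)/615.5 = 40.4 kΩ.

V_th = 2.23 V, R_th = 40.4 kΩ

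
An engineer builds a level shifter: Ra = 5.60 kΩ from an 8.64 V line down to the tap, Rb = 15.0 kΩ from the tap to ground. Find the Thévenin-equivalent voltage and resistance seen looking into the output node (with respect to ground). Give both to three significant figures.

V_th is the open-circuit tap voltage: 8.64 × 15.0/(5.60 + 15.0) = 6.29 V.
With the supply zeroed, Ra and Rb appear in parallel from the tap: R_th = Ra‖Rb = (5.60 × 15.0)/20.60 = 4.08 kΩ.

V_th = 6.29 V, R_th = 4.08 kΩ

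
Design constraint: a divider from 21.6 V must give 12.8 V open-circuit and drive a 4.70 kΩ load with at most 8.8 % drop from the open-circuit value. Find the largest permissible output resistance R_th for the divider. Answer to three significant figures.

Loading drop = R_th/(R_th + R_L) ≤ 0.0880, so R_th ≤ R_L · ε/(1−ε) = 4.70 kΩ × 0.0880/0.9120 = 454 Ω.

R_th ≤ 454 Ω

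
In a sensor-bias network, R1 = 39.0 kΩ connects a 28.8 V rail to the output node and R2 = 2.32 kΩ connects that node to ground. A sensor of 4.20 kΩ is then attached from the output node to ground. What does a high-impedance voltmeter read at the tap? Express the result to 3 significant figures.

The load sits in parallel with R2: R2‖R_L = (2.32 × 4.20) / (2.32 + 4.20) = 1.494 kΩ.
V_out = 28.8 × 1.494 / (39.0 + 1.494) = 28.8 × 1.494/40.49 = 1.06 V.

V_out ≈ 1.06 V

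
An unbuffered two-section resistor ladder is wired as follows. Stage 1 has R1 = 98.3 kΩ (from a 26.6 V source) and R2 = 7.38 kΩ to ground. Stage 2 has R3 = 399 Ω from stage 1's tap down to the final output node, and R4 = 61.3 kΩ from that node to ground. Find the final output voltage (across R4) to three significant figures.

V_out ≈ 1.66 V

Stage 2 presents R3+R4 = 61700 Ω as a load on stage 1's tap.
Stage 1's lower leg becomes R2‖(R3+R4) = 6592 Ω, so V_mid = 26.6 × 6592/104900 = 1.672 V.
Stage 2 is itself unloaded: V_out = V_mid × R4/(R3+R4) = 1.672 × 61300/61700 = 1.66 V.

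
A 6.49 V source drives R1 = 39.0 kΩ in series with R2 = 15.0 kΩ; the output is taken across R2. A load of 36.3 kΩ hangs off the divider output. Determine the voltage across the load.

The load sits in parallel with R2: R2‖R_L = (15.0 × 36.3) / (15.0 + 36.3) = 10.61 kΩ.
V_out = 6.49 × 10.61 / (39.0 + 10.61) = 6.49 × 10.61/49.61 = 1.39 V.

V_out ≈ 1.39 V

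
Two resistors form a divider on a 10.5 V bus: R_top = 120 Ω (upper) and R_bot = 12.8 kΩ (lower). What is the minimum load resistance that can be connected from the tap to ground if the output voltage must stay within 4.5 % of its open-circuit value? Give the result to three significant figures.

Output resistance R_th = R_top‖R_bot = (120 × 12800)/12920 = 118.9 Ω.
The fractional drop is R_th/(R_th + R_L); requiring this ≤ 0.0450 gives R_L ≥ R_th(1/0.0450 − 1) = 118.9 × 21.22 = 2.52 kΩ.

R_L(min) ≈ 2.52 kΩ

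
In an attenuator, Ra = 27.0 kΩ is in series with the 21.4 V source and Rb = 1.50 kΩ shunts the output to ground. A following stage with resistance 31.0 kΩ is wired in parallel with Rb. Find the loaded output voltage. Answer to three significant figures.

The load sits in parallel with Rb: Rb‖R_L = (1.50 × 31.0) / (1.50 + 31.0) = 1.431 kΩ.
V_out = 21.4 × 1.431 / (27.0 + 1.431) = 21.4 × 1.431/28.43 = 1.08 V.

V_out ≈ 1.08 V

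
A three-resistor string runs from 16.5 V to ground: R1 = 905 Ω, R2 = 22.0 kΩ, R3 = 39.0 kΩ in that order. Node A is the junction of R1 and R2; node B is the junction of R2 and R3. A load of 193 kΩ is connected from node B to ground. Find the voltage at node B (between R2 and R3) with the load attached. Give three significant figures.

At node B, R3 is in parallel with the load: R3‖R_L = 32440 Ω.
Below node A the resistance is R2 + (R3‖R_L) = 54440 Ω, so V_A = 16.5 × 54440/55350 = 16.23 V.
Then V_B = V_A × (R3‖R_L)/(R2 + R3‖R_L) = 16.23 × 32440/54440 = 9.67 V.

V ≈ 9.67 V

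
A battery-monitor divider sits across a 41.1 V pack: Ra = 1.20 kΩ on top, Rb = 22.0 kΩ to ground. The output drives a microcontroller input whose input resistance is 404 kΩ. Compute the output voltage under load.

V_out ≈ 38.9 V

The load sits in parallel with Rb: Rb‖R_L = (22.0 × 404) / (22.0 + 404) = 20.86 kΩ.
V_out = 41.1 × 20.86 / (1.20 + 20.86) = 41.1 × 20.86/22.06 = 38.9 V.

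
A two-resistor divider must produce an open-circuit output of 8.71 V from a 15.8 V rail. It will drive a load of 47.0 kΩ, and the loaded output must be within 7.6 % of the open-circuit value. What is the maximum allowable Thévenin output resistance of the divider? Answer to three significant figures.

R_th ≤ 3.87 kΩ

Loading drop = R_th/(R_th + R_L) ≤ 0.0760, so R_th ≤ R_L · ε/(1−ε) = 47.0 kΩ × 0.0760/0.9240 = 3.87 kΩ.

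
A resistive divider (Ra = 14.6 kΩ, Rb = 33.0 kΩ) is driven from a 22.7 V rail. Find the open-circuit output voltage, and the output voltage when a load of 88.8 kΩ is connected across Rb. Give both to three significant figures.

Unloaded: 15.7 V; loaded: 14.1 V

Open-circuit: V = 22.7 × 33.0/(14.6 + 33.0) = 15.7 V.
With the load, Rb becomes Rb‖R_L = 24.06 kΩ, so V = 22.7 × 24.06/38.66 = 14.1 V.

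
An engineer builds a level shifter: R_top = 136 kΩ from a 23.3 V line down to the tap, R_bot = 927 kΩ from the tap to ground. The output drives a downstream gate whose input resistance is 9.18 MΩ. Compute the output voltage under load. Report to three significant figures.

V_out ≈ 20.1 V

The load sits in parallel with R_bot: R_bot‖R_L = (927 × 9180) / (927 + 9180) = 842.0 kΩ.
V_out = 23.3 × 842.0 / (136 + 842.0) = 23.3 × 842.0/978.0 = 20.1 V.
(Unloaded it would have been 20.3 V.)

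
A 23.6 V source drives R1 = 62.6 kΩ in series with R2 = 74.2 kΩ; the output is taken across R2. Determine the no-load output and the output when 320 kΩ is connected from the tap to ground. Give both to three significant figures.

Unloaded: 12.8 V; loaded: 11.6 V

Open-circuit: V = 23.6 × 74.2/(62.6 + 74.2) = 12.8 V.
With the load, R2 becomes R2‖R_L = 60.23 kΩ, so V = 23.6 × 60.23/122.8 = 11.6 V.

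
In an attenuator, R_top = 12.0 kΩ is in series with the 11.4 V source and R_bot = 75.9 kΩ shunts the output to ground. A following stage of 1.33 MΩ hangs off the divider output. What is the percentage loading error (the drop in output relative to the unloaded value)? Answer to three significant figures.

The divider's output (Thévenin) resistance is R_top‖R_bot = 10.36 kΩ.
Fractional drop under load = R_th/(R_th + R_L) = 10.36 / (10.36 + 1330) = 0.007731.
So the output falls by 0.773 %.

0.773 %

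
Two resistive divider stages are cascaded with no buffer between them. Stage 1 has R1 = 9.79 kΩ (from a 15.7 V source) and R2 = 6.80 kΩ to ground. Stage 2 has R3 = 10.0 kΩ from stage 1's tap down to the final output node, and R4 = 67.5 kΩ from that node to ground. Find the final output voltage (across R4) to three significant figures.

V_out ≈ 5.33 V

Stage 2 presents R3+R4 = 77.50 kΩ as a load on stage 1's tap.
Stage 1's lower leg becomes R2‖(R3+R4) = 6.251 kΩ, so V_mid = 15.7 × 6.251/16.04 = 6.118 V.
Stage 2 is itself unloaded: V_out = V_mid × R4/(R3+R4) = 6.118 × 67.5/77.50 = 5.33 V.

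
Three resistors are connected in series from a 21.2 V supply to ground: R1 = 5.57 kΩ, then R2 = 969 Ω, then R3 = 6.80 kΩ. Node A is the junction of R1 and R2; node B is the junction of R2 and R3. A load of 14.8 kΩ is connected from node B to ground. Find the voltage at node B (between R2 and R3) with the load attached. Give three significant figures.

At node B, R3 is in parallel with the load: R3‖R_L = 4659 Ω.
Below node A the resistance is R2 + (R3‖R_L) = 5628 Ω, so V_A = 21.2 × 5628/11200 = 10.66 V.
Then V_B = V_A × (R3‖R_L)/(R2 + R3‖R_L) = 10.66 × 4659/5628 = 8.82 V.

V ≈ 8.82 V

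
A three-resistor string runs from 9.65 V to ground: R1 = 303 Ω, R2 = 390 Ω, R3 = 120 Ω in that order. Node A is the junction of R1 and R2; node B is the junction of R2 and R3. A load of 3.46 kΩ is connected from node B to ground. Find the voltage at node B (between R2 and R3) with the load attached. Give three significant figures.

At node B, R3 is in parallel with the load: R3‖R_L = 116.0 Ω.
Below node A the resistance is R2 + (R3‖R_L) = 506.0 Ω, so V_A = 9.65 × 506.0/809.0 = 6.036 V.
Then V_B = V_A × (R3‖R_L)/(R2 + R3‖R_L) = 6.036 × 116.0/506.0 = 1.38 V.

V ≈ 1.38 V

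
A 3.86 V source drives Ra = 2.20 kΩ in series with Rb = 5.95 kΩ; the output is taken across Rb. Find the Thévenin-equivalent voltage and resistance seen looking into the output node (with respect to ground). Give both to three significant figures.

V_th = 2.82 V, R_th = 1.61 kΩ

V_th is the open-circuit tap voltage: 3.86 × 5.95/(2.20 + 5.95) = 2.82 V.
With the supply zeroed, Ra and Rb appear in parallel from the tap: R_th = Ra‖Rb = (2.20 × 5.95)/8.150 = 1.61 kΩ.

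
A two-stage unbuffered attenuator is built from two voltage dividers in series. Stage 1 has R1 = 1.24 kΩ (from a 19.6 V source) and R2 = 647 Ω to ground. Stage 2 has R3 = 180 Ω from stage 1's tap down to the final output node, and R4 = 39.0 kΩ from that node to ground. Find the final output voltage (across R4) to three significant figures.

V_out ≈ 6.62 V

Stage 2 presents R3+R4 = 39180 Ω as a load on stage 1's tap.
Stage 1's lower leg becomes R2‖(R3+R4) = 636.5 Ω, so V_mid = 19.6 × 636.5/1876 = 6.648 V.
Stage 2 is itself unloaded: V_out = V_mid × R4/(R3+R4) = 6.648 × 39000/39180 = 6.62 V.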